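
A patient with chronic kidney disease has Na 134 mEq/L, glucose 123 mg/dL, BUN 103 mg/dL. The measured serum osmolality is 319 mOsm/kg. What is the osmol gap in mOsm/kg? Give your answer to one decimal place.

7.4 mOsm/kg

Calculated osmolality = 2·Na + glucose/18 + BUN/2.8
= 2·134 + 123/18 + 103/2.8
= 268 + 6.83 + 36.79
= 311.62 mOsm/kg ≈ 311.6 mOsm/kg
Osmolar gap = measured − calculated = 319 − 311.6 = 7.4 mOsm/kg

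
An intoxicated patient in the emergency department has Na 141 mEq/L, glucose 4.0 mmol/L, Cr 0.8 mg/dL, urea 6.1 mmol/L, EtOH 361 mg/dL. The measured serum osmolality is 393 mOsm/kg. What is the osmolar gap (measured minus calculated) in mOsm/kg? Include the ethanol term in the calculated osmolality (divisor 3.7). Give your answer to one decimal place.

3.3 mOsm/kg

Calculated osmolality = 2·Na + glucose + urea + ethanol/3.7
= 2·141 + 4 + 6.1 + 361/3.7
= 282 + 4 + 6.10 + 97.57
= 389.67 mOsm/kg ≈ 389.7 mOsm/kg
Osmolar gap = measured − calculated = 393 − 389.7 = 3.3 mOsm/kg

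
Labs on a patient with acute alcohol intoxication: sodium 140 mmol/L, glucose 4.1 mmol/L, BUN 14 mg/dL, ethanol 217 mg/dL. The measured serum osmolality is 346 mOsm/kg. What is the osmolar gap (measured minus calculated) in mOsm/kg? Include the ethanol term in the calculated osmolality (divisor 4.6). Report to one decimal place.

Calculated osmolality = 2·Na + glucose + BUN/2.8 + ethanol/4.6
= 2·140 + 4.1 + 14/2.8 + 217/4.6
= 280 + 4.10 + 5 + 47.17
= 336.27 mOsm/kg ≈ 336.3 mOsm/kg
Osmolar gap = measured − calculated = 346 − 336.3 = 9.7 mOsm/kg

9.7 mOsm/kg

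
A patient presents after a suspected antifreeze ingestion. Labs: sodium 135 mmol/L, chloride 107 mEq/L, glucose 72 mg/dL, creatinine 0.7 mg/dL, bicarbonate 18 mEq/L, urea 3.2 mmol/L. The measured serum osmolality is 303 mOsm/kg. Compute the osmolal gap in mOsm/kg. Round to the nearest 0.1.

Calculated osmolality = 2·Na + glucose/18 + urea
= 2·135 + 72/18 + 3.2
= 270 + 4 + 3.20
= 277.2 mOsm/kg ≈ 277.2 mOsm/kg
Osmolar gap = measured − calculated = 303 − 277.2 = 25.8 mOsm/kg

25.8 mOsm/kg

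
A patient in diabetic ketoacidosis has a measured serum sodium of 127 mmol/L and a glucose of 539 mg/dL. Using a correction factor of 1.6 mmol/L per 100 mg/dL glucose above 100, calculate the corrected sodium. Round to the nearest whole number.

Corrected Na = measured Na + 1.6 · (glucose − 100)/100
= 127 + 1.6 · (539 − 100)/100
= 127 + 7
= 134 mmol/L

134 mmol/L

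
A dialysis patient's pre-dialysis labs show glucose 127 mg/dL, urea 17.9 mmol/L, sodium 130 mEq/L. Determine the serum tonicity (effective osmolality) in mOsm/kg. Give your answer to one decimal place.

267.1 mOsm/kg

Effective osmolality excludes urea (freely permeant across cell membranes):
2·Na + glucose/18
= 2·130 + 127/18
= 260 + 7.06
= 267.06 mOsm/kg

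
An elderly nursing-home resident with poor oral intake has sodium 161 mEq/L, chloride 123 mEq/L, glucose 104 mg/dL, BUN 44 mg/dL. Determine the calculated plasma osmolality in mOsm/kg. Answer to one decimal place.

Calculated osmolality = 2·Na + glucose/18 + BUN/2.8
= 2·161 + 104/18 + 44/2.8
= 322 + 5.78 + 15.71
= 343.49 mOsm/kg

343.5 mOsm/kg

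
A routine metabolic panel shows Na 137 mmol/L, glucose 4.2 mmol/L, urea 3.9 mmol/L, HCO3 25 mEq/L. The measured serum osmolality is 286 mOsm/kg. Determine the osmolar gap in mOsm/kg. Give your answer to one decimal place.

Calculated osmolality = 2·Na + glucose + urea
= 2·137 + 4.2 + 3.9
= 274 + 4.20 + 3.90
= 282.1 mOsm/kg ≈ 282.1 mOsm/kg
Osmolar gap = measured − calculated = 286 − 282.1 = 3.9 mOsm/kg

3.9 mOsm/kg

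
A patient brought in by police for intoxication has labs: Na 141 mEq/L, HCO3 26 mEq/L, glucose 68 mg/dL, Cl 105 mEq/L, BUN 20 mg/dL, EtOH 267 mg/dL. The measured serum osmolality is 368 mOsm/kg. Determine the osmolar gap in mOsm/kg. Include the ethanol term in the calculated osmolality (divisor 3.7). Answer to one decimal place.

Calculated osmolality = 2·Na + glucose/18 + BUN/2.8 + ethanol/3.7
= 2·141 + 68/18 + 20/2.8 + 267/3.7
= 282 + 3.78 + 7.14 + 72.16
= 365.08 mOsm/kg ≈ 365.1 mOsm/kg
Osmolar gap = measured − calculated = 368 − 365.1 = 2.9 mOsm/kg

2.9 mOsm/kg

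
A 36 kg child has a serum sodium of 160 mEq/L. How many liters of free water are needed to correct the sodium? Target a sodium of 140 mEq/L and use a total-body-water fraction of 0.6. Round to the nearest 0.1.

3.1 L

TBW = 0.6 · 36 = 21.6 L
Free water deficit = TBW · (Na/140 − 1)
= 21.6 · (160/140 − 1)
= 21.6 · 0.1429
= 3.09 L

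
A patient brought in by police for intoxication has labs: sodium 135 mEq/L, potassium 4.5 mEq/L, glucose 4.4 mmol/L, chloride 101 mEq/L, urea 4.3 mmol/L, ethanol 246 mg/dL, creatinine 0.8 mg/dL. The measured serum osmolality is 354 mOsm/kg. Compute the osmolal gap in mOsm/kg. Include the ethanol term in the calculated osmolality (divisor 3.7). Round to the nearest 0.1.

8.8 mOsm/kg

Calculated osmolality = 2·Na + glucose + urea + ethanol/3.7
= 2·135 + 4.4 + 4.3 + 246/3.7
= 270 + 4.40 + 4.30 + 66.49
= 345.19 mOsm/kg ≈ 345.2 mOsm/kg
Osmolar gap = measured − calculated = 354 − 345.2 = 8.8 mOsm/kg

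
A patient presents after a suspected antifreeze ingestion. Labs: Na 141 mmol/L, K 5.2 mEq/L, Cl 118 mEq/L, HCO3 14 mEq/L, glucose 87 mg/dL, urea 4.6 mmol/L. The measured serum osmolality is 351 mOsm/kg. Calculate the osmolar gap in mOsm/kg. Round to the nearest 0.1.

59.6 mOsm/kg

Calculated osmolality = 2·Na + glucose/18 + urea
= 2·141 + 87/18 + 4.6
= 282 + 4.83 + 4.60
= 291.43 mOsm/kg ≈ 291.4 mOsm/kg
Osmolar gap = measured − calculated = 351 − 291.4 = 59.6 mOsm/kg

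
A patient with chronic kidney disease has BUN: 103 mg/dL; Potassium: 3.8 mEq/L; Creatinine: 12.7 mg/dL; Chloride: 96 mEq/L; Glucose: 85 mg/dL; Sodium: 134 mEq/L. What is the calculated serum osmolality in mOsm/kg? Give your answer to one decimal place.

Calculated osmolality = 2·Na + glucose/18 + BUN/2.8
= 2·134 + 85/18 + 103/2.8
= 268 + 4.72 + 36.79
= 309.51 mOsm/kg

309.5 mOsm/kg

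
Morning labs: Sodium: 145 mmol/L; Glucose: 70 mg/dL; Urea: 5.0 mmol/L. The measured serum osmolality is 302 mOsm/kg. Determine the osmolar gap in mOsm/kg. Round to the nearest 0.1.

Calculated osmolality = 2·Na + glucose/18 + urea
= 2·145 + 70/18 + 5
= 290 + 3.89 + 5
= 298.89 mOsm/kg ≈ 298.9 mOsm/kg
Osmolar gap = measured − calculated = 302 − 298.9 = 3.1 mOsm/kg

3.1 mOsm/kg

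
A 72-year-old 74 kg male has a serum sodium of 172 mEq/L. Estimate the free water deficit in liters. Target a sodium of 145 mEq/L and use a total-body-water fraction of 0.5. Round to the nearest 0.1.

6.9 L

TBW = 0.5 · 74 = 37 L
Free water deficit = TBW · (Na/145 − 1)
= 37 · (172/145 − 1)
= 37 · 0.1862
= 6.89 L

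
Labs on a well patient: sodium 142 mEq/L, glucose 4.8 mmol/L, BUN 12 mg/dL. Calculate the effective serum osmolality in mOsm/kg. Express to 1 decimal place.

Effective osmolality excludes urea (freely permeant across cell membranes):
2·Na + glucose
= 2·142 + 4.8
= 284 + 4.8
= 288.8 mOsm/kg

288.8 mOsm/kg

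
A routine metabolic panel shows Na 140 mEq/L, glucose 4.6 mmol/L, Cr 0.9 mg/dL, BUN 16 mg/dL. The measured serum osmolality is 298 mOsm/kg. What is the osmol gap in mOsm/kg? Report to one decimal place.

Calculated osmolality = 2·Na + glucose + BUN/2.8
= 2·140 + 4.6 + 16/2.8
= 280 + 4.60 + 5.71
= 290.31 mOsm/kg ≈ 290.3 mOsm/kg
Osmolar gap = measured − calculated = 298 − 290.3 = 7.7 mOsm/kg

7.7 mOsm/kg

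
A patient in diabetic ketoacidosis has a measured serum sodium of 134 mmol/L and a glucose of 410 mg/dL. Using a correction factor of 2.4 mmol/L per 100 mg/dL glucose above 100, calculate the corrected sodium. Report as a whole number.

Corrected Na = measured Na + 2.4 · (glucose − 100)/100
= 134 + 2.4 · (410 − 100)/100
= 134 + 7.4
= 141.4 mmol/L

141 mmol/L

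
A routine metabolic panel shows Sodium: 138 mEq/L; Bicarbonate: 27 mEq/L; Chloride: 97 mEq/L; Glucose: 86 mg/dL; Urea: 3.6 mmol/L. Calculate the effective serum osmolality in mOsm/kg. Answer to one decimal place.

280.8 mOsm/kg

Effective osmolality excludes urea (freely permeant across cell membranes):
2·Na + glucose/18
= 2·138 + 86/18
= 276 + 4.78
= 280.78 mOsm/kg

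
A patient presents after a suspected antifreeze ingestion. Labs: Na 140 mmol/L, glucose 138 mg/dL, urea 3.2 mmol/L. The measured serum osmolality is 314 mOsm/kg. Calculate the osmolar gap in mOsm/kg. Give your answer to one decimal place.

Calculated osmolality = 2·Na + glucose/18 + urea
= 2·140 + 138/18 + 3.2
= 280 + 7.67 + 3.20
= 290.87 mOsm/kg ≈ 290.9 mOsm/kg
Osmolar gap = measured − calculated = 314 − 290.9 = 23.1 mOsm/kg

23.1 mOsm/kg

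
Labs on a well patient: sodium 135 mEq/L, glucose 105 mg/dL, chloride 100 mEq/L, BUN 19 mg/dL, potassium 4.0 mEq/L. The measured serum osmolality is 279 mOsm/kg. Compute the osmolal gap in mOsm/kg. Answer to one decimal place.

-3.6 mOsm/kg

Calculated osmolality = 2·Na + glucose/18 + BUN/2.8
= 2·135 + 105/18 + 19/2.8
= 270 + 5.83 + 6.79
= 282.62 mOsm/kg ≈ 282.6 mOsm/kg
Osmolar gap = measured − calculated = 279 − 282.6 = -3.6 mOsm/kg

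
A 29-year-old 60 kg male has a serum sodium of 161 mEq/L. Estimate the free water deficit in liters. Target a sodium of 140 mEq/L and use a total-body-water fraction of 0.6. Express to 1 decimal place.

5.4 L

TBW = 0.6 · 60 = 36 L
Free water deficit = TBW · (Na/140 − 1)
= 36 · (161/140 − 1)
= 36 · 0.15
= 5.4 L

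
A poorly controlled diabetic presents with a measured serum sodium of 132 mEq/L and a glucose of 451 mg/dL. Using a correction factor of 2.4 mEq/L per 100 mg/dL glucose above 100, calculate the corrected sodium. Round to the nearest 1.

140 mEq/L

Corrected Na = measured Na + 2.4 · (glucose − 100)/100
= 132 + 2.4 · (451 − 100)/100
= 132 + 8.4
= 140.4 mEq/L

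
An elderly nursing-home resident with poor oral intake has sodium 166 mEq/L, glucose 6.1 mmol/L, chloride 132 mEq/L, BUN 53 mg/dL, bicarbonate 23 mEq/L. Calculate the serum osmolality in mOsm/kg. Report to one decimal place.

357.0 mOsm/kg

Calculated osmolality = 2·Na + glucose + BUN/2.8
= 2·166 + 6.1 + 53/2.8
= 332 + 6.10 + 18.93
= 357.03 mOsm/kg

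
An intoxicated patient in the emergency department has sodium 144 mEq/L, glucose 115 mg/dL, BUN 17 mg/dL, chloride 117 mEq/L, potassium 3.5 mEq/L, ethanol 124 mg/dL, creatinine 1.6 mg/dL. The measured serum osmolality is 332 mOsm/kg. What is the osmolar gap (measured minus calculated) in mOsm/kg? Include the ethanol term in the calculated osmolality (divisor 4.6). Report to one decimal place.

4.6 mOsm/kg

Calculated osmolality = 2·Na + glucose/18 + BUN/2.8 + ethanol/4.6
= 2·144 + 115/18 + 17/2.8 + 124/4.6
= 288 + 6.39 + 6.07 + 26.96
= 327.42 mOsm/kg ≈ 327.4 mOsm/kg
Osmolar gap = measured − calculated = 332 − 327.4 = 4.6 mOsm/kg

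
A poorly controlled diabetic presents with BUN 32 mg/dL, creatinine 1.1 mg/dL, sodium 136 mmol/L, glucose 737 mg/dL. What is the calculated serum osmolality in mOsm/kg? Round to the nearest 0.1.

324.4 mOsm/kg

Calculated osmolality = 2·Na + glucose/18 + BUN/2.8
= 2·136 + 737/18 + 32/2.8
= 272 + 40.94 + 11.43
= 324.37 mOsm/kg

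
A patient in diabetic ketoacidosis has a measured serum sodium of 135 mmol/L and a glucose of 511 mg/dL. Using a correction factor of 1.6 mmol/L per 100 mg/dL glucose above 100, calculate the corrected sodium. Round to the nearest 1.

Corrected Na = measured Na + 1.6 · (glucose − 100)/100
= 135 + 1.6 · (511 − 100)/100
= 135 + 6.6
= 141.6 mmol/L

142 mmol/L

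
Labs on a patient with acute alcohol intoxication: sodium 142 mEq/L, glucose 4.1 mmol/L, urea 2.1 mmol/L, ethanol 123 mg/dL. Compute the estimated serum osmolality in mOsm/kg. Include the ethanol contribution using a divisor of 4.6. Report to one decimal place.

Calculated osmolality = 2·Na + glucose + urea + ethanol/4.6
= 2·142 + 4.1 + 2.1 + 123/4.6
= 284 + 4.10 + 2.10 + 26.74
= 316.94 mOsm/kg

316.9 mOsm/kg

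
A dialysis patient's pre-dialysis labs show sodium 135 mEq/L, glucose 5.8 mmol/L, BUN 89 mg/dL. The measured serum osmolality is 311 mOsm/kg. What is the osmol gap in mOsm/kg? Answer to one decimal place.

Calculated osmolality = 2·Na + glucose + BUN/2.8
= 2·135 + 5.8 + 89/2.8
= 270 + 5.80 + 31.79
= 307.59 mOsm/kg ≈ 307.6 mOsm/kg
Osmolar gap = measured − calculated = 311 − 307.6 = 3.4 mOsm/kg

3.4 mOsm/kg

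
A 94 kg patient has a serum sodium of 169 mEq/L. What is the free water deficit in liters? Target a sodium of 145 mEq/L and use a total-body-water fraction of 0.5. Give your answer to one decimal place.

TBW = 0.5 · 94 = 47 L
Free water deficit = TBW · (Na/145 − 1)
= 47 · (169/145 − 1)
= 47 · 0.1655
= 7.78 L

7.8 L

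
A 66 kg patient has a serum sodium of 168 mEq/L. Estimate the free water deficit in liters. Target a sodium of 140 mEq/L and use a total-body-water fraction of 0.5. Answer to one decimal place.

TBW = 0.5 · 66 = 33 L
Free water deficit = TBW · (Na/140 − 1)
= 33 · (168/140 − 1)
= 33 · 0.2
= 6.6 L

6.6 L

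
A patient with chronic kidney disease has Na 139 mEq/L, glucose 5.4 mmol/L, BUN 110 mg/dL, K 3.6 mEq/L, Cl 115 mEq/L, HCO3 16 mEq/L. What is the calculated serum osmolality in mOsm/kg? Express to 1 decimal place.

Calculated osmolality = 2·Na + glucose + BUN/2.8
= 2·139 + 5.4 + 110/2.8
= 278 + 5.40 + 39.29
= 322.69 mOsm/kg

322.7 mOsm/kg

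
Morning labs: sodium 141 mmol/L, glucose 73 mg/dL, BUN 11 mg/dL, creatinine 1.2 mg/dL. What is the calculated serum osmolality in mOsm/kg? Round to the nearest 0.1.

Calculated osmolality = 2·Na + glucose/18 + BUN/2.8
= 2·141 + 73/18 + 11/2.8
= 282 + 4.06 + 3.93
= 289.99 mOsm/kg

290.0 mOsm/kg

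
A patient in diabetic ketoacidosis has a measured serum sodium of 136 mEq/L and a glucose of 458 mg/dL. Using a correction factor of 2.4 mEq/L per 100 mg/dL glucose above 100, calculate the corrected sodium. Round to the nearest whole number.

Corrected Na = measured Na + 2.4 · (glucose − 100)/100
= 136 + 2.4 · (458 − 100)/100
= 136 + 8.6
= 144.6 mEq/L

145 mEq/L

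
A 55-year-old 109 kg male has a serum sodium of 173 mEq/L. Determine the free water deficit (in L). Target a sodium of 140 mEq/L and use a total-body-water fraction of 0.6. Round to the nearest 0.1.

TBW = 0.6 · 109 = 65.4 L
Free water deficit = TBW · (Na/140 − 1)
= 65.4 · (173/140 − 1)
= 65.4 · 0.2357
= 15.41 L

15.4 L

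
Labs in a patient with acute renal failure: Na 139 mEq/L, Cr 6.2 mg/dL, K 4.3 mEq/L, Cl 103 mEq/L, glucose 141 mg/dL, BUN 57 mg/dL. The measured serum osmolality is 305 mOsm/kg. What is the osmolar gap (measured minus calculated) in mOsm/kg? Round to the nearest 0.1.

Calculated osmolality = 2·Na + glucose/18 + BUN/2.8
= 2·139 + 141/18 + 57/2.8
= 278 + 7.83 + 20.36
= 306.19 mOsm/kg ≈ 306.2 mOsm/kg
Osmolar gap = measured − calculated = 305 − 306.2 = -1.2 mOsm/kg

-1.2 mOsm/kg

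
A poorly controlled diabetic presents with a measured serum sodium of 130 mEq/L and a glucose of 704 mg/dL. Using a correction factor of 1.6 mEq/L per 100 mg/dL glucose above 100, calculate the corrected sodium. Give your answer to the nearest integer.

140 mEq/L

Corrected Na = measured Na + 1.6 · (glucose − 100)/100
= 130 + 1.6 · (704 − 100)/100
= 130 + 9.7
= 139.7 mEq/L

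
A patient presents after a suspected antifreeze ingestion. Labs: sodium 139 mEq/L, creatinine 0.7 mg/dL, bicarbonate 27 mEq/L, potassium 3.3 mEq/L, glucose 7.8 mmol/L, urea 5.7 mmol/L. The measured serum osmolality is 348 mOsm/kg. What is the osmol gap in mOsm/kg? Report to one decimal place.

Calculated osmolality = 2·Na + glucose + urea
= 2·139 + 7.8 + 5.7
= 278 + 7.80 + 5.70
= 291.5 mOsm/kg ≈ 291.5 mOsm/kg
Osmolar gap = measured − calculated = 348 − 291.5 = 56.5 mOsm/kg

56.5 mOsm/kg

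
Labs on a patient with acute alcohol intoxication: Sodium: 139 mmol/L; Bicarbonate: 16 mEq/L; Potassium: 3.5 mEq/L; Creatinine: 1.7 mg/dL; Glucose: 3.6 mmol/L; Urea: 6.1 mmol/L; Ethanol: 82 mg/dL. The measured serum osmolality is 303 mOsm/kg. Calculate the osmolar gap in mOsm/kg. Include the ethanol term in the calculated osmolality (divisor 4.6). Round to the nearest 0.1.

-2.5 mOsm/kg

Calculated osmolality = 2·Na + glucose + urea + ethanol/4.6
= 2·139 + 3.6 + 6.1 + 82/4.6
= 278 + 3.60 + 6.10 + 17.83
= 305.53 mOsm/kg ≈ 305.5 mOsm/kg
Osmolar gap = measured − calculated = 303 − 305.5 = -2.5 mOsm/kg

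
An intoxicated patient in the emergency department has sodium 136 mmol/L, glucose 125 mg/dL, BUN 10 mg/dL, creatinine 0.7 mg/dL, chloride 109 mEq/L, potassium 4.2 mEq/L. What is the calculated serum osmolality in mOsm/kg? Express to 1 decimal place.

Calculated osmolality = 2·Na + glucose/18 + BUN/2.8
= 2·136 + 125/18 + 10/2.8
= 272 + 6.94 + 3.57
= 282.51 mOsm/kg

282.5 mOsm/kg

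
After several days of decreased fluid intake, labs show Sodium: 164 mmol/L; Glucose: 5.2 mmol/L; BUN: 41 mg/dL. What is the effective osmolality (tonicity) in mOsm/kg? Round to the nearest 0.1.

Effective osmolality excludes urea (freely permeant across cell membranes):
2·Na + glucose
= 2·164 + 5.2
= 328 + 5.2
= 333.2 mOsm/kg

333.2 mOsm/kg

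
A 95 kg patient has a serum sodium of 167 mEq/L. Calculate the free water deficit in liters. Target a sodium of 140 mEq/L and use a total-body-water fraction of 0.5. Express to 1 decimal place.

9.2 L

TBW = 0.5 · 95 = 47.5 L
Free water deficit = TBW · (Na/140 − 1)
= 47.5 · (167/140 − 1)
= 47.5 · 0.1929
= 9.16 L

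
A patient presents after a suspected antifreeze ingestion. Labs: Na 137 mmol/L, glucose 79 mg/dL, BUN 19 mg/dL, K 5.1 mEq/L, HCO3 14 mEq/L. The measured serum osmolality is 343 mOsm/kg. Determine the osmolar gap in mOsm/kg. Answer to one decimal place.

Calculated osmolality = 2·Na + glucose/18 + BUN/2.8
= 2·137 + 79/18 + 19/2.8
= 274 + 4.39 + 6.79
= 285.18 mOsm/kg ≈ 285.2 mOsm/kg
Osmolar gap = measured − calculated = 343 − 285.2 = 57.8 mOsm/kg

57.8 mOsm/kg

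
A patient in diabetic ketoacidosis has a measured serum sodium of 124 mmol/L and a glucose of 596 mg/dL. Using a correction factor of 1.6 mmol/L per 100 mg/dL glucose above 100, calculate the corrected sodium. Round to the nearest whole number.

132 mmol/L

Corrected Na = measured Na + 1.6 · (glucose − 100)/100
= 124 + 1.6 · (596 − 100)/100
= 124 + 7.9
= 131.9 mmol/L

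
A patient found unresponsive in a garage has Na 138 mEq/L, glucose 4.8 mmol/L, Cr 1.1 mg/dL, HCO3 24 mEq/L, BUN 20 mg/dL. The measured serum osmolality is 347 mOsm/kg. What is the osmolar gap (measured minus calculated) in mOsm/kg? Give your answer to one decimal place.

59.1 mOsm/kg

Calculated osmolality = 2·Na + glucose + BUN/2.8
= 2·138 + 4.8 + 20/2.8
= 276 + 4.80 + 7.14
= 287.94 mOsm/kg ≈ 287.9 mOsm/kg
Osmolar gap = measured − calculated = 347 − 287.9 = 59.1 mOsm/kg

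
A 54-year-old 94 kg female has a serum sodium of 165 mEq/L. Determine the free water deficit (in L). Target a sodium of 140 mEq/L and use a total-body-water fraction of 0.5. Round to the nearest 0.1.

8.4 L

TBW = 0.5 · 94 = 47 L
Free water deficit = TBW · (Na/140 − 1)
= 47 · (165/140 − 1)
= 47 · 0.1786
= 8.39 L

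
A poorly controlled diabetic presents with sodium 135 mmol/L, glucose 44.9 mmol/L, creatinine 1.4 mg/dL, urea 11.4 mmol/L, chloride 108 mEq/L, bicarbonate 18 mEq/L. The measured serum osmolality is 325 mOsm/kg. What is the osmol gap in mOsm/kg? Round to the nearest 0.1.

Calculated osmolality = 2·Na + glucose + urea
= 2·135 + 44.9 + 11.4
= 270 + 44.90 + 11.40
= 326.3 mOsm/kg ≈ 326.3 mOsm/kg
Osmolar gap = measured − calculated = 325 − 326.3 = -1.3 mOsm/kg

-1.3 mOsm/kg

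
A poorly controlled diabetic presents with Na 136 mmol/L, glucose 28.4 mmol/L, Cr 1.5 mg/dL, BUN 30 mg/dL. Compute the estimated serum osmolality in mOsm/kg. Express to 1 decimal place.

311.1 mOsm/kg

Calculated osmolality = 2·Na + glucose + BUN/2.8
= 2·136 + 28.4 + 30/2.8
= 272 + 28.40 + 10.71
= 311.11 mOsm/kg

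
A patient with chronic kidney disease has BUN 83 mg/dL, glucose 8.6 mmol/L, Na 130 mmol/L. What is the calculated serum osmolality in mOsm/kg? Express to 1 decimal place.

Calculated osmolality = 2·Na + glucose + BUN/2.8
= 2·130 + 8.6 + 83/2.8
= 260 + 8.60 + 29.64
= 298.24 mOsm/kg

298.2 mOsm/kg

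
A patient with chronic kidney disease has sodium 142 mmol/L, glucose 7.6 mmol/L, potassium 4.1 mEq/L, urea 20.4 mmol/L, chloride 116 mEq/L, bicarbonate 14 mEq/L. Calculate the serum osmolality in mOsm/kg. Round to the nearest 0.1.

312.0 mOsm/kg

Calculated osmolality = 2·Na + glucose + urea
= 2·142 + 7.6 + 20.4
= 284 + 7.60 + 20.40
= 312 mOsm/kg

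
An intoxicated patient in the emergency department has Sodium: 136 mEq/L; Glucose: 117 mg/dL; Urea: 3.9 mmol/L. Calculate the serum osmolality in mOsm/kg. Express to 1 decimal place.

282.4 mOsm/kg

Calculated osmolality = 2·Na + glucose/18 + urea
= 2·136 + 117/18 + 3.9
= 272 + 6.50 + 3.90
= 282.4 mOsm/kg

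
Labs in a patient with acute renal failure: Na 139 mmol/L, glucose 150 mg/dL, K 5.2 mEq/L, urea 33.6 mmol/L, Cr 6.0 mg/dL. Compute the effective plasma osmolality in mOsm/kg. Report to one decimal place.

286.3 mOsm/kg

Effective osmolality excludes urea (freely permeant across cell membranes):
2·Na + glucose/18
= 2·139 + 150/18
= 278 + 8.33
= 286.33 mOsm/kg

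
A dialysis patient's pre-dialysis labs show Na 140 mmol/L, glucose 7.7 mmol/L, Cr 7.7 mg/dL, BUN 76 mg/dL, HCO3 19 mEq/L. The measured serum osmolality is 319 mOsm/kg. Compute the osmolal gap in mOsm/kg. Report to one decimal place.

4.2 mOsm/kg

Calculated osmolality = 2·Na + glucose + BUN/2.8
= 2·140 + 7.7 + 76/2.8
= 280 + 7.70 + 27.14
= 314.84 mOsm/kg ≈ 314.8 mOsm/kg
Osmolar gap = measured − calculated = 319 − 314.8 = 4.2 mOsm/kg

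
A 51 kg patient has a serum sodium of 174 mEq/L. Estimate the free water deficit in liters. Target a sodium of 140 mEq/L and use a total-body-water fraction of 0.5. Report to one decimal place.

TBW = 0.5 · 51 = 25.5 L
Free water deficit = TBW · (Na/140 − 1)
= 25.5 · (174/140 − 1)
= 25.5 · 0.2429
= 6.19 L

6.2 L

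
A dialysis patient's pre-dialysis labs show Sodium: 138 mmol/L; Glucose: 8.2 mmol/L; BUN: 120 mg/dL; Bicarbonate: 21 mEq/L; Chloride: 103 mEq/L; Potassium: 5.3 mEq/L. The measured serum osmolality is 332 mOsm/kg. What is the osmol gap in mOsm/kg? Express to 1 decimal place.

Calculated osmolality = 2·Na + glucose + BUN/2.8
= 2·138 + 8.2 + 120/2.8
= 276 + 8.20 + 42.86
= 327.06 mOsm/kg ≈ 327.1 mOsm/kg
Osmolar gap = measured − calculated = 332 − 327.1 = 4.9 mOsm/kg

4.9 mOsm/kg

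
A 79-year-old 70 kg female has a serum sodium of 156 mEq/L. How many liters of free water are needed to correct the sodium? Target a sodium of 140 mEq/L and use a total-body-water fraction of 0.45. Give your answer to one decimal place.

3.6 L

TBW = 0.45 · 70 = 31.5 L
Free water deficit = TBW · (Na/140 − 1)
= 31.5 · (156/140 − 1)
= 31.5 · 0.1143
= 3.6 L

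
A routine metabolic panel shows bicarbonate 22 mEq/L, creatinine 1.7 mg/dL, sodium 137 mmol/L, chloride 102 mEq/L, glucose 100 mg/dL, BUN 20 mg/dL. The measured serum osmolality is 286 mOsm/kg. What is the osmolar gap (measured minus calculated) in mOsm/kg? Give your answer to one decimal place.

-0.7 mOsm/kg

Calculated osmolality = 2·Na + glucose/18 + BUN/2.8
= 2·137 + 100/18 + 20/2.8
= 274 + 5.56 + 7.14
= 286.7 mOsm/kg ≈ 286.7 mOsm/kg
Osmolar gap = measured − calculated = 286 − 286.7 = -0.7 mOsm/kg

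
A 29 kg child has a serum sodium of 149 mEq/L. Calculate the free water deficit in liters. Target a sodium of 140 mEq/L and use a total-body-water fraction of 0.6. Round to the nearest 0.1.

1.1 L

TBW = 0.6 · 29 = 17.4 L
Free water deficit = TBW · (Na/140 − 1)
= 17.4 · (149/140 − 1)
= 17.4 · 0.0643
= 1.12 L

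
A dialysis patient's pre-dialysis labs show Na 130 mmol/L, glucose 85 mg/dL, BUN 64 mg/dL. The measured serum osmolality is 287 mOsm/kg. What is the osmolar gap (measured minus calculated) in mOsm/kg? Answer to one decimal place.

-0.6 mOsm/kg

Calculated osmolality = 2·Na + glucose/18 + BUN/2.8
= 2·130 + 85/18 + 64/2.8
= 260 + 4.72 + 22.86
= 287.58 mOsm/kg ≈ 287.6 mOsm/kg
Osmolar gap = measured − calculated = 287 − 287.6 = -0.6 mOsm/kg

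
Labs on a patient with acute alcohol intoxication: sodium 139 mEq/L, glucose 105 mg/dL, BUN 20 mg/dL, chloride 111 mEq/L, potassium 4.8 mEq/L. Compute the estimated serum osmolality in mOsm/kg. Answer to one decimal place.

Calculated osmolality = 2·Na + glucose/18 + BUN/2.8
= 2·139 + 105/18 + 20/2.8
= 278 + 5.83 + 7.14
= 290.97 mOsm/kg

291.0 mOsm/kg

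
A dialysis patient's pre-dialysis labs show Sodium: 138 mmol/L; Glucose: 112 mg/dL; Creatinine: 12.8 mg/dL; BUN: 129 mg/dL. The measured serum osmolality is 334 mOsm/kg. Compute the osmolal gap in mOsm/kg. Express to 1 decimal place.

Calculated osmolality = 2·Na + glucose/18 + BUN/2.8
= 2·138 + 112/18 + 129/2.8
= 276 + 6.22 + 46.07
= 328.29 mOsm/kg ≈ 328.3 mOsm/kg
Osmolar gap = measured − calculated = 334 − 328.3 = 5.7 mOsm/kg

5.7 mOsm/kg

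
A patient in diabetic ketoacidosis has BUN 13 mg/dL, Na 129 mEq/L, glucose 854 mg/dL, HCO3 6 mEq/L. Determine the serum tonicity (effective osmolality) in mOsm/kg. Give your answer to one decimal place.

305.4 mOsm/kg

Effective osmolality excludes urea (freely permeant across cell membranes):
2·Na + glucose/18
= 2·129 + 854/18
= 258 + 47.44
= 305.44 mOsm/kg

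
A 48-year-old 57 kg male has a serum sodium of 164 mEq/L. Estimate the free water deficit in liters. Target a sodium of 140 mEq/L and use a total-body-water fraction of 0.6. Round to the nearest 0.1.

TBW = 0.6 · 57 = 34.2 L
Free water deficit = TBW · (Na/140 − 1)
= 34.2 · (164/140 − 1)
= 34.2 · 0.1714
= 5.86 L

5.9 L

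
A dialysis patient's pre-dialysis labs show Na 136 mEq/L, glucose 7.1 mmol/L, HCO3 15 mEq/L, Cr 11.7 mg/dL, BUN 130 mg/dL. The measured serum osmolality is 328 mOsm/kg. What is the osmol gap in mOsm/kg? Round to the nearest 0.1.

2.5 mOsm/kg

Calculated osmolality = 2·Na + glucose + BUN/2.8
= 2·136 + 7.1 + 130/2.8
= 272 + 7.10 + 46.43
= 325.53 mOsm/kg ≈ 325.5 mOsm/kg
Osmolar gap = measured − calculated = 328 − 325.5 = 2.5 mOsm/kg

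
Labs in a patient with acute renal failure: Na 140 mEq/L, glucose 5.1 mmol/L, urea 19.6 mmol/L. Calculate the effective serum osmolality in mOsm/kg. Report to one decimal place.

285.1 mOsm/kg

Effective osmolality excludes urea (freely permeant across cell membranes):
2·Na + glucose
= 2·140 + 5.1
= 280 + 5.1
= 285.1 mOsm/kg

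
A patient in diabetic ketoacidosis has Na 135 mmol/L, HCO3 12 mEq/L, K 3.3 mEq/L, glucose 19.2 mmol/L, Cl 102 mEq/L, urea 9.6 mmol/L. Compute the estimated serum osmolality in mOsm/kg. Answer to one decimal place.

298.8 mOsm/kg

Calculated osmolality = 2·Na + glucose + urea
= 2·135 + 19.2 + 9.6
= 270 + 19.20 + 9.60
= 298.8 mOsm/kg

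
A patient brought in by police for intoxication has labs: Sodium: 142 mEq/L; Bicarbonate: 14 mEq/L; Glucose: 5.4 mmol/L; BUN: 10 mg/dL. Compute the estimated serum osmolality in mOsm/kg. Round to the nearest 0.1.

Calculated osmolality = 2·Na + glucose + BUN/2.8
= 2·142 + 5.4 + 10/2.8
= 284 + 5.40 + 3.57
= 292.97 mOsm/kg

293.0 mOsm/kg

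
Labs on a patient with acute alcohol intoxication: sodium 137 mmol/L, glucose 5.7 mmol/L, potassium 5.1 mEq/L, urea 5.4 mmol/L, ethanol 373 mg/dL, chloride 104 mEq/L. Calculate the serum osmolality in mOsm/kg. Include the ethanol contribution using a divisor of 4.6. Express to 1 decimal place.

366.2 mOsm/kg

Calculated osmolality = 2·Na + glucose + urea + ethanol/4.6
= 2·137 + 5.7 + 5.4 + 373/4.6
= 274 + 5.70 + 5.40 + 81.09
= 366.19 mOsm/kg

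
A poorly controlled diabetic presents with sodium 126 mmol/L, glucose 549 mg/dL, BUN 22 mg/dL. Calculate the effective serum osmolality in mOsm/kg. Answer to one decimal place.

Effective osmolality excludes urea (freely permeant across cell membranes):
2·Na + glucose/18
= 2·126 + 549/18
= 252 + 30.5
= 282.5 mOsm/kg

282.5 mOsm/kg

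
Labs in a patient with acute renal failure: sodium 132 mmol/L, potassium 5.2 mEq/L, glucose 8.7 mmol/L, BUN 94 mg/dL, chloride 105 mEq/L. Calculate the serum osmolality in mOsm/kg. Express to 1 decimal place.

Calculated osmolality = 2·Na + glucose + BUN/2.8
= 2·132 + 8.7 + 94/2.8
= 264 + 8.70 + 33.57
= 306.27 mOsm/kg

306.3 mOsm/kg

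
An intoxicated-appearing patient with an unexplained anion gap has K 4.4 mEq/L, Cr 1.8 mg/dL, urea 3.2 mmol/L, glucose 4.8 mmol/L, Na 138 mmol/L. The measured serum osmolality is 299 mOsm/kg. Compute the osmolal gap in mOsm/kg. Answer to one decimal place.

Calculated osmolality = 2·Na + glucose + urea
= 2·138 + 4.8 + 3.2
= 276 + 4.80 + 3.20
= 284 mOsm/kg ≈ 284.0 mOsm/kg
Osmolar gap = measured − calculated = 299 − 284.0 = 15.0 mOsm/kg

15.0 mOsm/kg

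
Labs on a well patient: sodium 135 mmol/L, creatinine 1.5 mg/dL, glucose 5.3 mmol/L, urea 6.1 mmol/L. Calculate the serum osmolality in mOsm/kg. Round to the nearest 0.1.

Calculated osmolality = 2·Na + glucose + urea
= 2·135 + 5.3 + 6.1
= 270 + 5.30 + 6.10
= 281.4 mOsm/kg

281.4 mOsm/kg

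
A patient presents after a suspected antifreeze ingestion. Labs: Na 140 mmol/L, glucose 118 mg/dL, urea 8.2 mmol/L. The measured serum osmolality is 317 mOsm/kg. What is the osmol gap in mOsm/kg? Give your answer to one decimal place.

Calculated osmolality = 2·Na + glucose/18 + urea
= 2·140 + 118/18 + 8.2
= 280 + 6.56 + 8.20
= 294.76 mOsm/kg ≈ 294.8 mOsm/kg
Osmolar gap = measured − calculated = 317 − 294.8 = 22.2 mOsm/kg

22.2 mOsm/kg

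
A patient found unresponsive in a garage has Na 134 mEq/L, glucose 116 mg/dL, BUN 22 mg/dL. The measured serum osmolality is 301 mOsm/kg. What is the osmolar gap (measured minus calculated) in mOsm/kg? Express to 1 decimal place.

Calculated osmolality = 2·Na + glucose/18 + BUN/2.8
= 2·134 + 116/18 + 22/2.8
= 268 + 6.44 + 7.86
= 282.3 mOsm/kg ≈ 282.3 mOsm/kg
Osmolar gap = measured − calculated = 301 − 282.3 = 18.7 mOsm/kg

18.7 mOsm/kg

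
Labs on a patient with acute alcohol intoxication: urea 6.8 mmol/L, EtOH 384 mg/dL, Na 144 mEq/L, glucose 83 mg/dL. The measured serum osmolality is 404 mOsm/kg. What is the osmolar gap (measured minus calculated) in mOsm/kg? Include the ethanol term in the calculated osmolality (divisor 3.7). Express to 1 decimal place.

Calculated osmolality = 2·Na + glucose/18 + urea + ethanol/3.7
= 2·144 + 83/18 + 6.8 + 384/3.7
= 288 + 4.61 + 6.80 + 103.78
= 403.19 mOsm/kg ≈ 403.2 mOsm/kg
Osmolar gap = measured − calculated = 404 − 403.2 = 0.8 mOsm/kg

0.8 mOsm/kg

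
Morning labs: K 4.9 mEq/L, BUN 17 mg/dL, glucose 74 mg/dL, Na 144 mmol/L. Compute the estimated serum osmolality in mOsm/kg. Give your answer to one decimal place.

298.2 mOsm/kg

Calculated osmolality = 2·Na + glucose/18 + BUN/2.8
= 2·144 + 74/18 + 17/2.8
= 288 + 4.11 + 6.07
= 298.18 mOsm/kg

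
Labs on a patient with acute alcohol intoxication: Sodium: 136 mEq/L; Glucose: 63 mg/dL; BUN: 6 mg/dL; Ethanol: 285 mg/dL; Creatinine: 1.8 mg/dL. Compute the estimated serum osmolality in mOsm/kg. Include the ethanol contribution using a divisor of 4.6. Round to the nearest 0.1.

Calculated osmolality = 2·Na + glucose/18 + BUN/2.8 + ethanol/4.6
= 2·136 + 63/18 + 6/2.8 + 285/4.6
= 272 + 3.50 + 2.14 + 61.96
= 339.6 mOsm/kg

339.6 mOsm/kg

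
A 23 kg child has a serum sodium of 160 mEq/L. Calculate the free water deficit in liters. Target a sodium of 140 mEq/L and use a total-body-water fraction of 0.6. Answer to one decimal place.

2.0 L

TBW = 0.6 · 23 = 13.8 L
Free water deficit = TBW · (Na/140 − 1)
= 13.8 · (160/140 − 1)
= 13.8 · 0.1429
= 1.97 L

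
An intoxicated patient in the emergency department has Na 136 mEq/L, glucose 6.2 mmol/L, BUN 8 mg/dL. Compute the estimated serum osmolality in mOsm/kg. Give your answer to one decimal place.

281.1 mOsm/kg

Calculated osmolality = 2·Na + glucose + BUN/2.8
= 2·136 + 6.2 + 8/2.8
= 272 + 6.20 + 2.86
= 281.06 mOsm/kg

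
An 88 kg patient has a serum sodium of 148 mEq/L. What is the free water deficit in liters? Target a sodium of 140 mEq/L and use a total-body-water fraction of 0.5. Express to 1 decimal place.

TBW = 0.5 · 88 = 44 L
Free water deficit = TBW · (Na/140 − 1)
= 44 · (148/140 − 1)
= 44 · 0.0571
= 2.51 L

2.5 L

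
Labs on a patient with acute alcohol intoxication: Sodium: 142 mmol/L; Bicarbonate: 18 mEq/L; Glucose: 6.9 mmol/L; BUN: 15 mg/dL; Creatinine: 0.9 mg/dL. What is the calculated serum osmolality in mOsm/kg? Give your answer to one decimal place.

Calculated osmolality = 2·Na + glucose + BUN/2.8
= 2·142 + 6.9 + 15/2.8
= 284 + 6.90 + 5.36
= 296.26 mOsm/kg

296.3 mOsm/kg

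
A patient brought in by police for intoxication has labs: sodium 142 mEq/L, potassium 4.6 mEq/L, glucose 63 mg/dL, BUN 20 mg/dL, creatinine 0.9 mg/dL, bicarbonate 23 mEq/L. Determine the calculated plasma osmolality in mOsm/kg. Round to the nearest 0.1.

Calculated osmolality = 2·Na + glucose/18 + BUN/2.8
= 2·142 + 63/18 + 20/2.8
= 284 + 3.50 + 7.14
= 294.64 mOsm/kg

294.6 mOsm/kg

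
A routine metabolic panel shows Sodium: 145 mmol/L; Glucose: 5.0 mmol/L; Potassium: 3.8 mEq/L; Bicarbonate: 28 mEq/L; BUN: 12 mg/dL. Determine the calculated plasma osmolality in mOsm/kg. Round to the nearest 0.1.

Calculated osmolality = 2·Na + glucose + BUN/2.8
= 2·145 + 5 + 12/2.8
= 290 + 5 + 4.29
= 299.29 mOsm/kg

299.3 mOsm/kg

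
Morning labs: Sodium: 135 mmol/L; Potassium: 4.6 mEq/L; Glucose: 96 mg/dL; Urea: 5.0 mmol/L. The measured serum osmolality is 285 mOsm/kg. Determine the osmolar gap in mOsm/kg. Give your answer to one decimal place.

Calculated osmolality = 2·Na + glucose/18 + urea
= 2·135 + 96/18 + 5
= 270 + 5.33 + 5
= 280.33 mOsm/kg ≈ 280.3 mOsm/kg
Osmolar gap = measured − calculated = 285 − 280.3 = 4.7 mOsm/kg

4.7 mOsm/kg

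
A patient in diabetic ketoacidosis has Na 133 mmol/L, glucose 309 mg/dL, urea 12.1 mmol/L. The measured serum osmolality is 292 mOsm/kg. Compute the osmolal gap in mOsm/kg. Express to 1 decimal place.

-3.3 mOsm/kg

Calculated osmolality = 2·Na + glucose/18 + urea
= 2·133 + 309/18 + 12.1
= 266 + 17.17 + 12.10
= 295.27 mOsm/kg ≈ 295.3 mOsm/kg
Osmolar gap = measured − calculated = 292 − 295.3 = -3.3 mOsm/kg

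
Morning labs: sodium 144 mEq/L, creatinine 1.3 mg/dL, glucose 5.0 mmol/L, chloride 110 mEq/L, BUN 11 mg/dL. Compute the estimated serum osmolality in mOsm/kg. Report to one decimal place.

296.9 mOsm/kg

Calculated osmolality = 2·Na + glucose + BUN/2.8
= 2·144 + 5 + 11/2.8
= 288 + 5 + 3.93
= 296.93 mOsm/kg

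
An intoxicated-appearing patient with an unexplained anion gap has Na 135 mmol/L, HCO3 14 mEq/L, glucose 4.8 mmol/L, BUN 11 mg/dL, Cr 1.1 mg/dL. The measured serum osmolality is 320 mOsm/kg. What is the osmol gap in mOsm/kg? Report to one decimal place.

Calculated osmolality = 2·Na + glucose + BUN/2.8
= 2·135 + 4.8 + 11/2.8
= 270 + 4.80 + 3.93
= 278.73 mOsm/kg ≈ 278.7 mOsm/kg
Osmolar gap = measured − calculated = 320 − 278.7 = 41.3 mOsm/kg

41.3 mOsm/kg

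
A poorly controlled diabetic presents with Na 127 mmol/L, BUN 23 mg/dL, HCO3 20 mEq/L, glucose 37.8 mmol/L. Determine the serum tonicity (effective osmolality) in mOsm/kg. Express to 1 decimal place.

291.8 mOsm/kg

Effective osmolality excludes urea (freely permeant across cell membranes):
2·Na + glucose
= 2·127 + 37.8
= 254 + 37.8
= 291.8 mOsm/kg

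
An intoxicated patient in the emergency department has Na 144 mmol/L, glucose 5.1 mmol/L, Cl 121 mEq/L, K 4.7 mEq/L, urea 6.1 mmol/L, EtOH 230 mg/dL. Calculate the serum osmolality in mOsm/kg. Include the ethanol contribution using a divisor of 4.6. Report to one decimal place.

Calculated osmolality = 2·Na + glucose + urea + ethanol/4.6
= 2·144 + 5.1 + 6.1 + 230/4.6
= 288 + 5.10 + 6.10 + 50
= 349.2 mOsm/kg

349.2 mOsm/kg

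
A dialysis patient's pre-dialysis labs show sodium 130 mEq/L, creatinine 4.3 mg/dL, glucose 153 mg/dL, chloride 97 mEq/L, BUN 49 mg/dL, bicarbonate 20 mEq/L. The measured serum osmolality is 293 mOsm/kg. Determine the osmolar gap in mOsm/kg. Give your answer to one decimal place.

7.0 mOsm/kg

Calculated osmolality = 2·Na + glucose/18 + BUN/2.8
= 2·130 + 153/18 + 49/2.8
= 260 + 8.50 + 17.50
= 286 mOsm/kg ≈ 286.0 mOsm/kg
Osmolar gap = measured − calculated = 293 − 286.0 = 7.0 mOsm/kg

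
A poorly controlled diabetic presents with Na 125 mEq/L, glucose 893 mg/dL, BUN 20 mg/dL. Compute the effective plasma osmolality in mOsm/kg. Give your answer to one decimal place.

Effective osmolality excludes urea (freely permeant across cell membranes):
2·Na + glucose/18
= 2·125 + 893/18
= 250 + 49.61
= 299.61 mOsm/kg

299.6 mOsm/kg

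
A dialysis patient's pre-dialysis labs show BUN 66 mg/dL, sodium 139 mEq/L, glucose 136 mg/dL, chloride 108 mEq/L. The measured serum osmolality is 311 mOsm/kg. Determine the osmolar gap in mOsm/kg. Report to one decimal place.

1.9 mOsm/kg

Calculated osmolality = 2·Na + glucose/18 + BUN/2.8
= 2·139 + 136/18 + 66/2.8
= 278 + 7.56 + 23.57
= 309.13 mOsm/kg ≈ 309.1 mOsm/kg
Osmolar gap = measured − calculated = 311 − 309.1 = 1.9 mOsm/kg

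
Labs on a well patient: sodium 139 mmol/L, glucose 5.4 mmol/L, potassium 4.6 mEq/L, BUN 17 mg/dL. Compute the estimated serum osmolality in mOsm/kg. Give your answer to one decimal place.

289.5 mOsm/kg

Calculated osmolality = 2·Na + glucose + BUN/2.8
= 2·139 + 5.4 + 17/2.8
= 278 + 5.40 + 6.07
= 289.47 mOsm/kg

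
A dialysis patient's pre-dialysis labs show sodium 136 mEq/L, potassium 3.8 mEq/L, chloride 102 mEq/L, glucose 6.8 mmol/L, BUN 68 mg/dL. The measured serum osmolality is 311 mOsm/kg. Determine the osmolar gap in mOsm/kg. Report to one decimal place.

7.9 mOsm/kg

Calculated osmolality = 2·Na + glucose + BUN/2.8
= 2·136 + 6.8 + 68/2.8
= 272 + 6.80 + 24.29
= 303.09 mOsm/kg ≈ 303.1 mOsm/kg
Osmolar gap = measured − calculated = 311 − 303.1 = 7.9 mOsm/kg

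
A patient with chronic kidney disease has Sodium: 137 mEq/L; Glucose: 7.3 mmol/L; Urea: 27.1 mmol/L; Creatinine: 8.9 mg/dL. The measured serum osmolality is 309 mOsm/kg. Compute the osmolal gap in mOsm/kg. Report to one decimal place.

Calculated osmolality = 2·Na + glucose + urea
= 2·137 + 7.3 + 27.1
= 274 + 7.30 + 27.10
= 308.4 mOsm/kg ≈ 308.4 mOsm/kg
Osmolar gap = measured − calculated = 309 − 308.4 = 0.6 mOsm/kg

0.6 mOsm/kg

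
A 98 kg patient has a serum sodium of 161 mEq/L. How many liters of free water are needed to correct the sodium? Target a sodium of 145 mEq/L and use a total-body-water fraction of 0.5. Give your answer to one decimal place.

5.4 L

TBW = 0.5 · 98 = 49 L
Free water deficit = TBW · (Na/145 − 1)
= 49 · (161/145 − 1)
= 49 · 0.1103
= 5.4 L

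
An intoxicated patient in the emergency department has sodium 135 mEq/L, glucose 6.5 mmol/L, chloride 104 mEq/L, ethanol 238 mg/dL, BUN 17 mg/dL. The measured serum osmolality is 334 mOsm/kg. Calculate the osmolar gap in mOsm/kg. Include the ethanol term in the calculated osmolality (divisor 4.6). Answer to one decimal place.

Calculated osmolality = 2·Na + glucose + BUN/2.8 + ethanol/4.6
= 2·135 + 6.5 + 17/2.8 + 238/4.6
= 270 + 6.50 + 6.07 + 51.74
= 334.31 mOsm/kg ≈ 334.3 mOsm/kg
Osmolar gap = measured − calculated = 334 − 334.3 = -0.3 mOsm/kg

-0.3 mOsm/kg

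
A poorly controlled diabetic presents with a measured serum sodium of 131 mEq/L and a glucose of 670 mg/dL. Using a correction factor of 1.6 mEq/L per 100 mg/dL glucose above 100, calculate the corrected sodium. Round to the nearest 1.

Corrected Na = measured Na + 1.6 · (glucose − 100)/100
= 131 + 1.6 · (670 − 100)/100
= 131 + 9.1
= 140.1 mEq/L

140 mEq/L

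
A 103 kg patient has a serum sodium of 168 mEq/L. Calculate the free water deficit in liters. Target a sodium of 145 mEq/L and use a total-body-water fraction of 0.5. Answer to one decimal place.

8.2 L

TBW = 0.5 · 103 = 51.5 L
Free water deficit = TBW · (Na/145 − 1)
= 51.5 · (168/145 − 1)
= 51.5 · 0.1586
= 8.17 L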